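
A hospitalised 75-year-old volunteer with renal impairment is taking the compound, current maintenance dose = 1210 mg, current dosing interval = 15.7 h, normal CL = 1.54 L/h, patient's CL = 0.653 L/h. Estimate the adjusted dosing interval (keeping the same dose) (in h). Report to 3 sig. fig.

37.0 h

To keep the same average steady-state level, dosing rate must scale with clearance.
CL ratio = 0.653 / 1.54 = 0.4240
New interval (same dose) = 15.7 / 0.4240 = 37.03 h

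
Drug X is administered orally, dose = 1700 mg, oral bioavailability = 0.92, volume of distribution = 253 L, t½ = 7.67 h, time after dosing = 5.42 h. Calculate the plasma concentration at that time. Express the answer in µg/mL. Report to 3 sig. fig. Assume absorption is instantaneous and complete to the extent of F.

Amount reaching circulation = F × Dose = 0.92 × 1700 = 1564 mg
C₀ = F·Dose / Vd = 1564 / 253 = 6.182 mg/L
k = ln2 / t½ = 0.693147 / 7.67 = 0.09037 h⁻¹
C = C₀ · e^(−k·t) = 6.182 × e^(−0.09037 × 5.42)
  = 6.182 × 0.6127 = 3.788 mg/L
(3.788 mg/L = 3.788 µg/mL)

3.79 µg/mL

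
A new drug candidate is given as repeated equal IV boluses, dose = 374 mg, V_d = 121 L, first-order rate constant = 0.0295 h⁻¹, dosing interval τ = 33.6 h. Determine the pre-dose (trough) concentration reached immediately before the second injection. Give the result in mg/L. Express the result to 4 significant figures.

1.147 mg/L

C₀ per dose = Dose / Vd = 374 / 121 = 3.091 mg/L
Fraction remaining after one interval: r = e^(−kτ) = e^(−0.02950 × 33.6) = 0.3711
Before dose 2, 1 dose has been given (aged 1τ).
C_trough = C₀ × r = 3.091 × 0.3711 = 1.147 mg/L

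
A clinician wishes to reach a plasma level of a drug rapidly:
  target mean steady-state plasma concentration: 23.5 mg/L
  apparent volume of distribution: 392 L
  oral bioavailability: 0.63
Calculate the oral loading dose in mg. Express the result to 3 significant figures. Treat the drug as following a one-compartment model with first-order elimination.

LD = Css × Vd / F = 23.5 × 392 / 0.63 = 14620 mg

14600 mg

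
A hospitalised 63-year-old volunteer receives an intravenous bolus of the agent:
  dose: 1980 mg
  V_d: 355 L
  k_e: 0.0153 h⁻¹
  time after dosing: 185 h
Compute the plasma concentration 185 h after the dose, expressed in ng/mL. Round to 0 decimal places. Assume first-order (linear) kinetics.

329 ng/mL

C₀ = Dose / Vd = 1980 / 355 = 5.577 mg/L
C = C₀ · e^(−k·t) = 5.577 × e^(−0.01530 × 185)
  = 5.577 × 0.05898 = 0.3289 mg/L
Convert: 0.3289 mg/L × 1000 = 328.9 ng/mL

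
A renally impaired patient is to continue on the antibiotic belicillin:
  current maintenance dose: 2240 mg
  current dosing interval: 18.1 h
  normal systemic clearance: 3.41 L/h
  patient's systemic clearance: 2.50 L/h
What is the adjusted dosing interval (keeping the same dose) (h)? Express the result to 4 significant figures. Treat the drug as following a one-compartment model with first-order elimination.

24.69 h

To keep the same average steady-state level, dosing rate must scale with clearance.
CL ratio = 2.50 / 3.41 = 0.7331
New interval (same dose) = 18.1 / 0.7331 = 24.69 h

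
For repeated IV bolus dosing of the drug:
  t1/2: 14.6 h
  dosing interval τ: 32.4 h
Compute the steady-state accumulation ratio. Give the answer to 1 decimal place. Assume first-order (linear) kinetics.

1.3

k = ln2 / t½ = 0.693147 / 14.6 = 0.04748 h⁻¹
e^(−kτ) = e^(−0.04748 × 32.4) = 0.2147
Accumulation ratio R = 1 / (1 − e^(−kτ)) = 1 / (1 − 0.2147) = 1.273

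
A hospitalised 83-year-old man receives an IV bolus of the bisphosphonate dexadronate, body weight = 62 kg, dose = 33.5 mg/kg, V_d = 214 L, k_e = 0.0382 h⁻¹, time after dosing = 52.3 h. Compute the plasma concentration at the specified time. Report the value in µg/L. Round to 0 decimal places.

Total dose = 33.5 × 62 = 2077 mg
C₀ = Dose / Vd = 2077 / 214 = 9.706 mg/L
C = C₀ · e^(−k·t) = 9.706 × e^(−0.03820 × 52.3)
  = 9.706 × 0.1356 = 1.316 mg/L
Convert: 1.316 mg/L × 1000 = 1316 µg/L

1316 µg/L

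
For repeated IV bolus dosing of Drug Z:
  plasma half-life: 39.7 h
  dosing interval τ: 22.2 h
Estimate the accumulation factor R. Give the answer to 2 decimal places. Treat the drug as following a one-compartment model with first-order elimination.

k = ln2 / t½ = 0.693147 / 39.7 = 0.01746 h⁻¹
e^(−kτ) = e^(−0.01746 × 22.2) = 0.6787
Accumulation ratio R = 1 / (1 − e^(−kτ)) = 1 / (1 − 0.6787) = 3.112

3.11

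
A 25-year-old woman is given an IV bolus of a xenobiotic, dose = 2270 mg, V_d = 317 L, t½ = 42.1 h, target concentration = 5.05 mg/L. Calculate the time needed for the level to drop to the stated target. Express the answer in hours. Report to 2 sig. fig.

C₀ = Dose / Vd = 2270 / 317 = 7.161 mg/L
k = ln2 / t½ = 0.693147 / 42.1 = 0.01646 h⁻¹
t = ln(C₀ / C) / k = ln(7.161 / 5.05) / 0.01646
  = ln(1.418) / 0.01646 = 0.3492 / 0.01646 = 21.22 h

21 h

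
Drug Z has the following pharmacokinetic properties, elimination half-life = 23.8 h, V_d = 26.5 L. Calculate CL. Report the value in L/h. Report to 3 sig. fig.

0.772 L/h

k = ln2 / t½ = 0.693147 / 23.8 = 0.02912 h⁻¹
CL = k × Vd = 0.02912 × 26.5 = 0.7717 L/h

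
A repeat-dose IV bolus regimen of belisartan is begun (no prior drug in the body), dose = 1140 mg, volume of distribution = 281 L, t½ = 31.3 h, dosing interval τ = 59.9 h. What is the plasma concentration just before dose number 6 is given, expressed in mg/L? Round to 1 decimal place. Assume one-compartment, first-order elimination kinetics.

1.5 mg/L

C₀ per dose = Dose / Vd = 1140 / 281 = 4.057 mg/L
k = ln2 / t½ = 0.693147 / 31.3 = 0.02215 h⁻¹
Fraction remaining after one interval: r = e^(−kτ) = e^(−0.02215 × 59.9) = 0.2653
Before dose 6, 5 doses have been given (aged 1τ, 2τ, 3τ, 4τ, 5τ).
C_trough = C₀ × (r + r² + … + r^5) = C₀ × r(1−r^5)/(1−r)
        = 4.057 × 0.2653 × (1 − 0.001314) / (1 − 0.2653) = 1.463 mg/L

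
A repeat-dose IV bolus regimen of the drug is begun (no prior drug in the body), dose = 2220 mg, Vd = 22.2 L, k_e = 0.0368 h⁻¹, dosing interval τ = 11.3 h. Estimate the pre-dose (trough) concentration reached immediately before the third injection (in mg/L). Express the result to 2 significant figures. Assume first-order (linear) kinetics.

110 mg/L

C₀ per dose = Dose / Vd = 2220 / 22.2 = 100.0 mg/L
Fraction remaining after one interval: r = e^(−kτ) = e^(−0.03680 × 11.3) = 0.6598
Before dose 3, 2 doses have been given (aged 1τ, 2τ).
C_trough = C₀ × (r + r²) = 100.0 × (0.6598 + 0.4353) = 109.5 mg/L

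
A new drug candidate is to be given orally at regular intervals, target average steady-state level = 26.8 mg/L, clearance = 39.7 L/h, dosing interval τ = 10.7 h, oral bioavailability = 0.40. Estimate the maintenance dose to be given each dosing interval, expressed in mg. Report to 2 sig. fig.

28000 mg

At steady state, F × (Dose/τ) = Css × CL.
Dose = Css × CL × τ / F = 26.8 × 39.70 × 10.7 / 0.40 = 28460 mg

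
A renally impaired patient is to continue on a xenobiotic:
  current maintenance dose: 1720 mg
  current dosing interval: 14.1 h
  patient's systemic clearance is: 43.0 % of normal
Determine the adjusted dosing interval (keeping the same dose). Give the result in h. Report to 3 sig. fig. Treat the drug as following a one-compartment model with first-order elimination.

32.8 h

To keep the same average steady-state level, dosing rate must scale with clearance.
CL ratio = 43.0 / 100 = 0.4300
New interval (same dose) = 14.1 / 0.4300 = 32.79 h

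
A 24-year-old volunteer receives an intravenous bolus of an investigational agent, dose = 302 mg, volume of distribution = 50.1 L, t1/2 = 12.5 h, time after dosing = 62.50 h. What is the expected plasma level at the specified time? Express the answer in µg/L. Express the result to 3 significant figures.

C₀ = Dose / Vd = 302.0 / 50.1 = 6.028 mg/L
k = ln2 / t½ = 0.693147 / 12.5 = 0.05545 h⁻¹
t / t½ = 62.50 / 12.5 = 5 half-lives
C = C₀ × (1/2)^5 = 6.028 × 0.03125 = 0.1884 mg/L
Convert: 0.1884 mg/L × 1000 = 188.4 µg/L

188 µg/L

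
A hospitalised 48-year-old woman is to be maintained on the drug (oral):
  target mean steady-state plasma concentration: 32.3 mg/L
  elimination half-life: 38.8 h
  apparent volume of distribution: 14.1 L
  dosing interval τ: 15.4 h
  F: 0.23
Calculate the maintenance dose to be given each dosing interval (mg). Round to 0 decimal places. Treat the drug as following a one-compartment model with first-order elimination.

k = ln2 / t½ = 0.693147 / 38.8 = 0.01786 h⁻¹
CL = k × Vd = 0.01786 × 14.1 = 0.2518 L/h
At steady state, F × (Dose/τ) = Css × CL.
Dose = Css × CL × τ / F = 32.3 × 0.2518 × 15.4 / 0.23 = 544.6 mg

545 mg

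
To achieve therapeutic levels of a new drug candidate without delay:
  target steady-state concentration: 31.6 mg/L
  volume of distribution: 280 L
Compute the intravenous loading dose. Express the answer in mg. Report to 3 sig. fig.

LD = Css × Vd = 31.6 × 280 = 8848 mg

8850 mg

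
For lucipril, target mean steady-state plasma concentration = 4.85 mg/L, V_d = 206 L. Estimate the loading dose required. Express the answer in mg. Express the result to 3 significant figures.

LD = Css × Vd = 4.85 × 206 = 999.1 mg

999 mg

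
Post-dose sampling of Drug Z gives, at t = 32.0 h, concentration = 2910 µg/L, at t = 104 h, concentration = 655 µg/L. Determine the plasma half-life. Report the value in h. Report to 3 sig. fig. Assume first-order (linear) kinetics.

33.5 h

k = ln(C₁/C₂) / (t₂ − t₁) = ln(2910/655) / (104 − 32.0)
  = 1.491 / 72.00 = 0.02071 h⁻¹
t½ = ln2 / k = 0.693147 / 0.02071 = 33.47 h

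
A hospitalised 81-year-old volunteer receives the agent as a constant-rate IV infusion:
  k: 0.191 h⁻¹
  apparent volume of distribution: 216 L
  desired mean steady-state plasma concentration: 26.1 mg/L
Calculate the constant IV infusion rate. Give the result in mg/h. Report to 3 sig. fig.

1080 mg/h

CL = k × Vd = 0.1910 × 216 = 41.26 L/h
At steady state, infusion rate R₀ = Css × CL = 26.1 × 41.26 = 1077 mg/h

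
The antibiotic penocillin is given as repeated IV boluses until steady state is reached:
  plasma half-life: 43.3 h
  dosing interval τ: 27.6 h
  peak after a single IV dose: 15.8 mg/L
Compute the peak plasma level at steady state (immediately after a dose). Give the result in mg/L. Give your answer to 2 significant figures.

44 mg/L

k = ln2 / t½ = 0.693147 / 43.3 = 0.01601 h⁻¹
e^(−kτ) = e^(−0.01601 × 27.6) = 0.6428
Accumulation ratio R = 1 / (1 − e^(−kτ)) = 1 / (1 − 0.6428) = 2.800
Steady-state peak = C₀ × R = 15.8 × 2.800 = 44.24 mg/L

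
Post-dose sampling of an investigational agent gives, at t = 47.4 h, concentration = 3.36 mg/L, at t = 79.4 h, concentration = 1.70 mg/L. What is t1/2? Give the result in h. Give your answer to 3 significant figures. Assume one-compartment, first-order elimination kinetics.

32.6 h

k = ln(C₁/C₂) / (t₂ − t₁) = ln(3.36/1.70) / (79.4 − 47.4)
  = 0.6813 / 32.00 = 0.02129 h⁻¹
t½ = ln2 / k = 0.693147 / 0.02129 = 32.56 h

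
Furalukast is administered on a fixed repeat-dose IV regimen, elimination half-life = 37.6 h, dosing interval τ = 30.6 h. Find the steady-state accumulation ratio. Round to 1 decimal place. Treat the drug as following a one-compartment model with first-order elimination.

k = ln2 / t½ = 0.693147 / 37.6 = 0.01843 h⁻¹
e^(−kτ) = e^(−0.01843 × 30.6) = 0.5690
Accumulation ratio R = 1 / (1 − e^(−kτ)) = 1 / (1 − 0.5690) = 2.320

2.3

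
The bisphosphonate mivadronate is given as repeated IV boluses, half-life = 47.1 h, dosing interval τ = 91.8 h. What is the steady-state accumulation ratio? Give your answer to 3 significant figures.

k = ln2 / t½ = 0.693147 / 47.1 = 0.01472 h⁻¹
e^(−kτ) = e^(−0.01472 × 91.8) = 0.2589
Accumulation ratio R = 1 / (1 − e^(−kτ)) = 1 / (1 − 0.2589) = 1.349

1.35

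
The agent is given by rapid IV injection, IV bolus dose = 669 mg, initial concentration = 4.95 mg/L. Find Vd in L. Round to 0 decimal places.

Vd = Dose / C₀ = 669.0 / 4.95 = 135.2 L

135 L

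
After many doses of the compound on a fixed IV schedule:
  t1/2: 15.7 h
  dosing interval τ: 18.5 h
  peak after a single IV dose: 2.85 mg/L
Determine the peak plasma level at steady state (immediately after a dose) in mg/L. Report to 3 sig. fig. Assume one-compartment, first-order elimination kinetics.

k = ln2 / t½ = 0.693147 / 15.7 = 0.04415 h⁻¹
e^(−kτ) = e^(−0.04415 × 18.5) = 0.4419
Accumulation ratio R = 1 / (1 − e^(−kτ)) = 1 / (1 − 0.4419) = 1.792
Steady-state peak = C₀ × R = 2.85 × 1.792 = 5.107 mg/L

5.11 mg/L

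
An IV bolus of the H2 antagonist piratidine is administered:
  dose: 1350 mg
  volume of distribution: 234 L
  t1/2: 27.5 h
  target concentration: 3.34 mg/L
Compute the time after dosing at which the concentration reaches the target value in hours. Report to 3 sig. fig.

C₀ = Dose / Vd = 1350 / 234 = 5.769 mg/L
k = ln2 / t½ = 0.693147 / 27.5 = 0.02521 h⁻¹
t = ln(C₀ / C) / k = ln(5.769 / 3.34) / 0.02521
  = ln(1.727) / 0.02521 = 0.5464 / 0.02521 = 21.67 h

21.7 h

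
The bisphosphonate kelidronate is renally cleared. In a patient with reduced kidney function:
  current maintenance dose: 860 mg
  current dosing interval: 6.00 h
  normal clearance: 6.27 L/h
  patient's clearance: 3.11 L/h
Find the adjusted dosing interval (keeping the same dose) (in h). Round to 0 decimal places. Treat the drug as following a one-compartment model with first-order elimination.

To keep the same average steady-state level, dosing rate must scale with clearance.
CL ratio = 3.11 / 6.27 = 0.4960
New interval (same dose) = 6.00 / 0.4960 = 12.10 h

12 h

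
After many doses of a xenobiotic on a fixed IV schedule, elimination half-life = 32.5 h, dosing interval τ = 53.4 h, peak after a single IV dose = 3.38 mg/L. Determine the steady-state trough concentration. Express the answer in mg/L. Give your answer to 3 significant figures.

k = ln2 / t½ = 0.693147 / 32.5 = 0.02133 h⁻¹
e^(−kτ) = e^(−0.02133 × 53.4) = 0.3201
Accumulation ratio R = 1 / (1 − e^(−kτ)) = 1 / (1 − 0.3201) = 1.471
Steady-state trough = C₀ × R × e^(−kτ) = 3.38 × 1.471 × 0.3201 = 1.592 mg/L

1.59 mg/L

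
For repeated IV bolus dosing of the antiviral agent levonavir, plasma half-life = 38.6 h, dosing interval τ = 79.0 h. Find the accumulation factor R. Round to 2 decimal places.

k = ln2 / t½ = 0.693147 / 38.6 = 0.01796 h⁻¹
e^(−kτ) = e^(−0.01796 × 79.0) = 0.2420
Accumulation ratio R = 1 / (1 − e^(−kτ)) = 1 / (1 − 0.2420) = 1.319

1.32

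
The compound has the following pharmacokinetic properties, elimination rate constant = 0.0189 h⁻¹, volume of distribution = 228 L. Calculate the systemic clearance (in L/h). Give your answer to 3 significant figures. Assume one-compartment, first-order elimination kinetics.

4.31 L/h

CL = k × Vd = 0.0189 × 228 = 4.309 L/h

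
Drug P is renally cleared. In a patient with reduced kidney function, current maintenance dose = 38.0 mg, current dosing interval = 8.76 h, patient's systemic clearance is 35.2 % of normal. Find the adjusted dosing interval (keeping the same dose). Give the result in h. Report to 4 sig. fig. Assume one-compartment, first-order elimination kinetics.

24.89 h

To keep the same average steady-state level, dosing rate must scale with clearance.
CL ratio = 35.2 / 100 = 0.3520
New interval (same dose) = 8.76 / 0.3520 = 24.89 h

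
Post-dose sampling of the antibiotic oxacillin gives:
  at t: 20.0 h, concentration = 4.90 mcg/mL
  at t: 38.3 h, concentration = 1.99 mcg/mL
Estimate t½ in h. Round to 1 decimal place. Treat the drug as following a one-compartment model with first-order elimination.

k = ln(C₁/C₂) / (t₂ − t₁) = ln(4.90/1.99) / (38.3 − 20.0)
  = 0.9011 / 18.30 = 0.04924 h⁻¹
t½ = ln2 / k = 0.693147 / 0.04924 = 14.08 h

14.1 h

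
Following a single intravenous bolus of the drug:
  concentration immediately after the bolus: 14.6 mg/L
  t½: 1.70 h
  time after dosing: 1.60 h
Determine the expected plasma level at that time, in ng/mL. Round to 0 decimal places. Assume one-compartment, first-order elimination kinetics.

7604 ng/mL

k = ln2 / t½ = 0.693147 / 1.70 = 0.4077 h⁻¹
C = C₀ · e^(−k·t) = 14.60 × e^(−0.4077 × 1.60)
  = 14.60 × 0.5208 = 7.604 mg/L
Convert: 7.604 mg/L × 1000 = 7604 ng/mL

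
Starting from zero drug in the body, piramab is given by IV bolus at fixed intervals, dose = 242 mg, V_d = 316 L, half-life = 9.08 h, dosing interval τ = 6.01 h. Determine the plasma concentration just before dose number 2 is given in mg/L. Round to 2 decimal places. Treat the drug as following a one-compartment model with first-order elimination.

C₀ per dose = Dose / Vd = 242 / 316 = 0.7658 mg/L
k = ln2 / t½ = 0.693147 / 9.08 = 0.07634 h⁻¹
Fraction remaining after one interval: r = e^(−kτ) = e^(−0.07634 × 6.01) = 0.6320
Before dose 2, 1 dose has been given (aged 1τ).
C_trough = C₀ × r = 0.7658 × 0.6320 = 0.4840 mg/L

0.48 mg/L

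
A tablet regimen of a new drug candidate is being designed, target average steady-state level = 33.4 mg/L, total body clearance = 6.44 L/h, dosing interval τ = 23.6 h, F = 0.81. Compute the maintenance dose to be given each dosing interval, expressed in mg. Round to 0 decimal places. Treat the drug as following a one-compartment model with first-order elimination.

At steady state, F × (Dose/τ) = Css × CL.
Dose = Css × CL × τ / F = 33.4 × 6.440 × 23.6 / 0.81 = 6267 mg

6267 mg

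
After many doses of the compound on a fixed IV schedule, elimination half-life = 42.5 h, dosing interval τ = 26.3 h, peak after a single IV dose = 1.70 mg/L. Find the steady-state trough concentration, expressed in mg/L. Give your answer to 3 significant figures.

k = ln2 / t½ = 0.693147 / 42.5 = 0.01631 h⁻¹
e^(−kτ) = e^(−0.01631 × 26.3) = 0.6512
Accumulation ratio R = 1 / (1 − e^(−kτ)) = 1 / (1 − 0.6512) = 2.867
Steady-state trough = C₀ × R × e^(−kτ) = 1.70 × 2.867 × 0.6512 = 3.174 mg/L

3.17 mg/L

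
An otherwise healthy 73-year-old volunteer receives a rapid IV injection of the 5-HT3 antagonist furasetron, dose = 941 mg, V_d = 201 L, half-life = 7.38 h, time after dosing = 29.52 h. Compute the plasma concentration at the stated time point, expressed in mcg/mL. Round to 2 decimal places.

0.29 mcg/mL

C₀ = Dose / Vd = 941.0 / 201 = 4.682 mg/L
k = ln2 / t½ = 0.693147 / 7.38 = 0.09392 h⁻¹
t / t½ = 29.52 / 7.38 = 4 half-lives
C = C₀ × (1/2)^4 = 4.682 × 0.06250 = 0.2926 mg/L
(0.2926 mg/L = 0.2926 mcg/mL)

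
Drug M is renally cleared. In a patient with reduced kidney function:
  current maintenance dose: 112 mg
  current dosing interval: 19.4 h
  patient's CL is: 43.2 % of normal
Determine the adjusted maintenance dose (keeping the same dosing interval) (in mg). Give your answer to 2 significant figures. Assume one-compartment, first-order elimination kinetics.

48 mg

To keep the same average steady-state level, dosing rate must scale with clearance.
CL ratio = 43.2 / 100 = 0.4320
New dose (same interval) = 112 × 0.4320 = 48.38 mg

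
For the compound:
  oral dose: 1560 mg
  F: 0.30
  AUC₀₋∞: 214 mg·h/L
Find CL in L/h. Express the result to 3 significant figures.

2.19 L/h

CL = F·Dose / AUC = 0.30 × 1560 / 214 = 2.187 L/h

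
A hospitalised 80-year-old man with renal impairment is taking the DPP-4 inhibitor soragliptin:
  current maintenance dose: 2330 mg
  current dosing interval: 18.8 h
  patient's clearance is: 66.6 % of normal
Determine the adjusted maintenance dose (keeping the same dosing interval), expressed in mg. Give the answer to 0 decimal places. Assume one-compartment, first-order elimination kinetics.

1552 mg

To keep the same average steady-state level, dosing rate must scale with clearance.
CL ratio = 66.6 / 100 = 0.6660
New dose (same interval) = 2330 × 0.6660 = 1552 mg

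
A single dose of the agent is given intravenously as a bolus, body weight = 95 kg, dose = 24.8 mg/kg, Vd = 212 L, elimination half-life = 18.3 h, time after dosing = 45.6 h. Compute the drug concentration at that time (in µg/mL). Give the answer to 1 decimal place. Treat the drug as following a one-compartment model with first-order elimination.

Total dose = 24.8 × 95 = 2356 mg
C₀ = Dose / Vd = 2356 / 212 = 11.11 mg/L
k = ln2 / t½ = 0.693147 / 18.3 = 0.03788 h⁻¹
C = C₀ · e^(−k·t) = 11.11 × e^(−0.03788 × 45.6)
  = 11.11 × 0.1778 = 1.975 mg/L
(1.975 mg/L = 1.975 µg/mL)

2.0 µg/mL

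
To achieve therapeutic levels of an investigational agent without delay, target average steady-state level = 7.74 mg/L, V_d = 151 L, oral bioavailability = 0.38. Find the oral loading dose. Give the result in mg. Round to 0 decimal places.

3076 mg

LD = Css × Vd / F = 7.74 × 151 / 0.38 = 3076 mg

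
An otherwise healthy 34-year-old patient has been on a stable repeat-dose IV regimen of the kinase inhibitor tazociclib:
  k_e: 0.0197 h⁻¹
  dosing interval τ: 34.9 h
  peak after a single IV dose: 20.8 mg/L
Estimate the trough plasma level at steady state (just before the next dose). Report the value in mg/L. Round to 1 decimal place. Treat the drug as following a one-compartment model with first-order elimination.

e^(−kτ) = e^(−0.01970 × 34.9) = 0.5028
Accumulation ratio R = 1 / (1 − e^(−kτ)) = 1 / (1 − 0.5028) = 2.011
Steady-state trough = C₀ × R × e^(−kτ) = 20.8 × 2.011 × 0.5028 = 21.03 mg/L

21.0 mg/L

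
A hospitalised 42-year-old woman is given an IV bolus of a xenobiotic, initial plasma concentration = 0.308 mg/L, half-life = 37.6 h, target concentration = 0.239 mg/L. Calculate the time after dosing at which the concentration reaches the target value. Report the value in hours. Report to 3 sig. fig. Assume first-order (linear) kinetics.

13.8 h

k = ln2 / t½ = 0.693147 / 37.6 = 0.01843 h⁻¹
t = ln(C₀ / C) / k = ln(0.3080 / 0.239) / 0.01843
  = ln(1.289) / 0.01843 = 0.2539 / 0.01843 = 13.78 h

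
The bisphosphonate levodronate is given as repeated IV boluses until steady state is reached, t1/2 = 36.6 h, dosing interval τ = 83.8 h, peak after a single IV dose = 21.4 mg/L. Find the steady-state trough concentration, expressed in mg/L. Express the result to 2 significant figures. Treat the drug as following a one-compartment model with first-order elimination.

k = ln2 / t½ = 0.693147 / 36.6 = 0.01894 h⁻¹
e^(−kτ) = e^(−0.01894 × 83.8) = 0.2045
Accumulation ratio R = 1 / (1 − e^(−kτ)) = 1 / (1 − 0.2045) = 1.257
Steady-state trough = C₀ × R × e^(−kτ) = 21.4 × 1.257 × 0.2045 = 5.501 mg/L

5.5 mg/L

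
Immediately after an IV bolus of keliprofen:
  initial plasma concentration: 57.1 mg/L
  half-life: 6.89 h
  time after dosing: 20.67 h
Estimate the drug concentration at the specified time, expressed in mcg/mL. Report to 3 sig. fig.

7.14 mcg/mL

k = ln2 / t½ = 0.693147 / 6.89 = 0.1006 h⁻¹
t / t½ = 20.67 / 6.89 = 3 half-lives
C = C₀ × (1/2)^3 = 57.10 × 0.1250 = 7.138 mg/L
(7.138 mg/L = 7.138 mcg/mL)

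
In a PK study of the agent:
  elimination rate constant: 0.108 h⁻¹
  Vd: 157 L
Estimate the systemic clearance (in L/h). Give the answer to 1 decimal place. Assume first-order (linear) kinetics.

17.0 L/h

CL = k × Vd = 0.108 × 157 = 16.96 L/h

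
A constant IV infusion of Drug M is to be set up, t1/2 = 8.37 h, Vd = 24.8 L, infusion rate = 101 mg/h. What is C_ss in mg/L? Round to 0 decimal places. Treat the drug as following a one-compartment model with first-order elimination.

49 mg/L

k = ln2 / t½ = 0.693147 / 8.37 = 0.08281 h⁻¹
CL = k × Vd = 0.08281 × 24.8 = 2.054 L/h
At steady state Css = R₀ / CL = 101 / 2.054 = 49.17 mg/L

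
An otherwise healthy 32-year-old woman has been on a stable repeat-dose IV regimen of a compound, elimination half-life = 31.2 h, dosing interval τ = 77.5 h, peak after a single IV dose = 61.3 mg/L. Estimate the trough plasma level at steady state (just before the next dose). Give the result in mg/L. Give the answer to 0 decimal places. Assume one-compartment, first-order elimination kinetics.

k = ln2 / t½ = 0.693147 / 31.2 = 0.02222 h⁻¹
e^(−kτ) = e^(−0.02222 × 77.5) = 0.1787
Accumulation ratio R = 1 / (1 − e^(−kτ)) = 1 / (1 − 0.1787) = 1.218
Steady-state trough = C₀ × R × e^(−kτ) = 61.3 × 1.218 × 0.1787 = 13.34 mg/L

13 mg/L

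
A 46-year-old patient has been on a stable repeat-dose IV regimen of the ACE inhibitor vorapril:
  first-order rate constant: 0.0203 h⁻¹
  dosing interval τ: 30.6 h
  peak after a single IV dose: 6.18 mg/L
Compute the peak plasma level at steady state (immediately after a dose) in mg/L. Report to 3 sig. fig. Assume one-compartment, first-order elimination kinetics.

13.4 mg/L

e^(−kτ) = e^(−0.02030 × 30.6) = 0.5373
Accumulation ratio R = 1 / (1 − e^(−kτ)) = 1 / (1 − 0.5373) = 2.161
Steady-state peak = C₀ × R = 6.18 × 2.161 = 13.35 mg/L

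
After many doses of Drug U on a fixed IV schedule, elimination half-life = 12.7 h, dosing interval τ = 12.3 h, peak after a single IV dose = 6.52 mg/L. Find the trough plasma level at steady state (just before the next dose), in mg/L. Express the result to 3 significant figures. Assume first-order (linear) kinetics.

k = ln2 / t½ = 0.693147 / 12.7 = 0.05458 h⁻¹
e^(−kτ) = e^(−0.05458 × 12.3) = 0.5110
Accumulation ratio R = 1 / (1 − e^(−kτ)) = 1 / (1 − 0.5110) = 2.045
Steady-state trough = C₀ × R × e^(−kτ) = 6.52 × 2.045 × 0.5110 = 6.813 mg/L

6.81 mg/L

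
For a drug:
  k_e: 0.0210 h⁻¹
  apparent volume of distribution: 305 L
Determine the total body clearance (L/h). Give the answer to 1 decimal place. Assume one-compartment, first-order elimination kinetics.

CL = k × Vd = 0.0210 × 305 = 6.405 L/h

6.4 L/h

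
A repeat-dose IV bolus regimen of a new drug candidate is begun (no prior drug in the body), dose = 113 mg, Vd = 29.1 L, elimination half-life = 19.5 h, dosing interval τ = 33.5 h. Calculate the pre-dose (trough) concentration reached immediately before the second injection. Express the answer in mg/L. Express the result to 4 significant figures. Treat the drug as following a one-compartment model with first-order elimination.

C₀ per dose = Dose / Vd = 113 / 29.1 = 3.883 mg/L
k = ln2 / t½ = 0.693147 / 19.5 = 0.03555 h⁻¹
Fraction remaining after one interval: r = e^(−kτ) = e^(−0.03555 × 33.5) = 0.3039
Before dose 2, 1 dose has been given (aged 1τ).
C_trough = C₀ × r = 3.883 × 0.3039 = 1.180 mg/L

1.180 mg/L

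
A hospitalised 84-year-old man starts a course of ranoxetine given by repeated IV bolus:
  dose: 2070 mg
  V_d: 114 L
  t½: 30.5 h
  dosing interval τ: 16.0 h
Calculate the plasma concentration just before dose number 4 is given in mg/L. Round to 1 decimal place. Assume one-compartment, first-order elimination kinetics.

C₀ per dose = Dose / Vd = 2070 / 114 = 18.16 mg/L
k = ln2 / t½ = 0.693147 / 30.5 = 0.02273 h⁻¹
Fraction remaining after one interval: r = e^(−kτ) = e^(−0.02273 × 16.0) = 0.6951
Before dose 4, 3 doses have been given (aged 1τ, 2τ, 3τ).
C_trough = C₀ × (r + r² + … + r^3) = C₀ × r(1−r^3)/(1−r)
        = 18.16 × 0.6951 × (1 − 0.3358) / (1 − 0.6951) = 27.50 mg/L

27.5 mg/L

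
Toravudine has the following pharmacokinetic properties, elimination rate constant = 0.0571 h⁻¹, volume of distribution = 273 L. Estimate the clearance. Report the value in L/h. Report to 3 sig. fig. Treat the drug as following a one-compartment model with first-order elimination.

15.6 L/h

CL = k × Vd = 0.0571 × 273 = 15.59 L/h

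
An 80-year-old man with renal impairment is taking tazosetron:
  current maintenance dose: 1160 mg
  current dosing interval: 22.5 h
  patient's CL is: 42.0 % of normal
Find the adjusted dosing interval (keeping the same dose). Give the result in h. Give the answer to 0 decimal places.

To keep the same average steady-state level, dosing rate must scale with clearance.
CL ratio = 42.0 / 100 = 0.4200
New interval (same dose) = 22.5 / 0.4200 = 53.57 h

54 h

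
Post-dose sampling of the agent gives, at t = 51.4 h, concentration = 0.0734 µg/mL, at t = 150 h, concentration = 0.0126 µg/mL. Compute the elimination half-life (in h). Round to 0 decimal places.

39 h

k = ln(C₁/C₂) / (t₂ − t₁) = ln(0.0734/0.0126) / (150 − 51.4)
  = 1.762 / 98.60 = 0.01787 h⁻¹
t½ = ln2 / k = 0.693147 / 0.01787 = 38.79 h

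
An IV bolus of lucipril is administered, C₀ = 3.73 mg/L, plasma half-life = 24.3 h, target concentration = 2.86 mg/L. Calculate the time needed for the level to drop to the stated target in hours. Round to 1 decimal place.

k = ln2 / t½ = 0.693147 / 24.3 = 0.02852 h⁻¹
t = ln(C₀ / C) / k = ln(3.730 / 2.86) / 0.02852
  = ln(1.304) / 0.02852 = 0.2654 / 0.02852 = 9.306 h

9.3 h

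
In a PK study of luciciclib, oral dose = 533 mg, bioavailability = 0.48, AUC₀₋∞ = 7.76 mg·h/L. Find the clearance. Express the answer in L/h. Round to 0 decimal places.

33 L/h

CL = F·Dose / AUC = 0.48 × 533 / 7.76 = 32.97 L/h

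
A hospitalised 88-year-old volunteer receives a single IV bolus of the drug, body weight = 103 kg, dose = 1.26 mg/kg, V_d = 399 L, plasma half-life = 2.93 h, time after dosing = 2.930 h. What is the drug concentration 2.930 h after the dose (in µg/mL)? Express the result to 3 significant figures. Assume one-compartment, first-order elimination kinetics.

Total dose = 1.26 × 103 = 129.8 mg
C₀ = Dose / Vd = 129.8 / 399 = 0.3253 mg/L
k = ln2 / t½ = 0.693147 / 2.93 = 0.2366 h⁻¹
t / t½ = 2.930 / 2.93 = 1 half-lives
C = C₀ × (1/2)^1 = 0.3253 × 0.5000 = 0.1627 mg/L
(0.1627 mg/L = 0.1627 µg/mL)

0.163 µg/mL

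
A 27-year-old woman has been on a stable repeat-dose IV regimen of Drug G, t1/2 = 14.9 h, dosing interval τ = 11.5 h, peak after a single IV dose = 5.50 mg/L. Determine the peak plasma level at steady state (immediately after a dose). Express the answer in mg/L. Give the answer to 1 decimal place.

k = ln2 / t½ = 0.693147 / 14.9 = 0.04652 h⁻¹
e^(−kτ) = e^(−0.04652 × 11.5) = 0.5857
Accumulation ratio R = 1 / (1 − e^(−kτ)) = 1 / (1 − 0.5857) = 2.414
Steady-state peak = C₀ × R = 5.50 × 2.414 = 13.28 mg/L

13.3 mg/L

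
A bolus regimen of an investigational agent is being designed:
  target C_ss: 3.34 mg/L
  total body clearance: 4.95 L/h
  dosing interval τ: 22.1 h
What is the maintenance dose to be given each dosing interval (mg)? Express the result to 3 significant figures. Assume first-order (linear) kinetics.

365 mg

At steady state, Dose/τ = Css × CL.
Dose = Css × CL × τ = 3.34 × 4.950 × 22.1 = 365.4 mg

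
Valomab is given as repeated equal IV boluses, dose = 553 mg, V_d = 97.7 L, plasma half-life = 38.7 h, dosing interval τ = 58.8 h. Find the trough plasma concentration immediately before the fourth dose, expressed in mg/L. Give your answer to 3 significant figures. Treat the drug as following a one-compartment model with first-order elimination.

C₀ per dose = Dose / Vd = 553 / 97.7 = 5.660 mg/L
k = ln2 / t½ = 0.693147 / 38.7 = 0.01791 h⁻¹
Fraction remaining after one interval: r = e^(−kτ) = e^(−0.01791 × 58.8) = 0.3489
Before dose 4, 3 doses have been given (aged 1τ, 2τ, 3τ).
C_trough = C₀ × (r + r² + … + r^3) = C₀ × r(1−r^3)/(1−r)
        = 5.660 × 0.3489 × (1 − 0.04247) / (1 − 0.3489) = 2.904 mg/L

2.90 mg/L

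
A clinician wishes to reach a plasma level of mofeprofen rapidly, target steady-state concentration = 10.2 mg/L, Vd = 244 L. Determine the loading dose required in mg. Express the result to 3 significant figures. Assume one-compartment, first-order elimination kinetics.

2490 mg

LD = Css × Vd = 10.2 × 244 = 2489 mg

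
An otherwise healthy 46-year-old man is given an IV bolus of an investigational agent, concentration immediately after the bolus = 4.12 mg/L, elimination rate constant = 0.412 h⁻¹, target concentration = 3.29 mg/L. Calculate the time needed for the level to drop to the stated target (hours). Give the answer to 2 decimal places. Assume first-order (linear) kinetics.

0.55 h

t = ln(C₀ / C) / k = ln(4.120 / 3.29) / 0.4120
  = ln(1.252) / 0.4120 = 0.2247 / 0.4120 = 0.5454 h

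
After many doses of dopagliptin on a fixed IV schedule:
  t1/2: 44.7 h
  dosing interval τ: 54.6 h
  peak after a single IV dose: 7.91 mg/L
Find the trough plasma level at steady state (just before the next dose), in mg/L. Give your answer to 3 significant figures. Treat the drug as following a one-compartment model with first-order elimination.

k = ln2 / t½ = 0.693147 / 44.7 = 0.01551 h⁻¹
e^(−kτ) = e^(−0.01551 × 54.6) = 0.4288
Accumulation ratio R = 1 / (1 − e^(−kτ)) = 1 / (1 − 0.4288) = 1.751
Steady-state trough = C₀ × R × e^(−kτ) = 7.91 × 1.751 × 0.4288 = 5.939 mg/L

5.94 mg/L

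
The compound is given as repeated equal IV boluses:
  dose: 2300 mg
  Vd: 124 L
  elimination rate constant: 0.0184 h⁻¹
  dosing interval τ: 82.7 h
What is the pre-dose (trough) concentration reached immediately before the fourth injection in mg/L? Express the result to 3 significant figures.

C₀ per dose = Dose / Vd = 2300 / 124 = 18.55 mg/L
Fraction remaining after one interval: r = e^(−kτ) = e^(−0.01840 × 82.7) = 0.2183
Before dose 4, 3 doses have been given (aged 1τ, 2τ, 3τ).
C_trough = C₀ × (r + r² + … + r^3) = C₀ × r(1−r^3)/(1−r)
        = 18.55 × 0.2183 × (1 − 0.01040) / (1 − 0.2183) = 5.126 mg/L

5.13 mg/L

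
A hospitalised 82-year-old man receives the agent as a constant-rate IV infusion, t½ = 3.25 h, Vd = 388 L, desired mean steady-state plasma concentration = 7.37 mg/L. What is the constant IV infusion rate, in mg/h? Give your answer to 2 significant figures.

610 mg/h

k = ln2 / t½ = 0.693147 / 3.25 = 0.2133 h⁻¹
CL = k × Vd = 0.2133 × 388 = 82.76 L/h
At steady state, infusion rate R₀ = Css × CL = 7.37 × 82.76 = 609.9 mg/h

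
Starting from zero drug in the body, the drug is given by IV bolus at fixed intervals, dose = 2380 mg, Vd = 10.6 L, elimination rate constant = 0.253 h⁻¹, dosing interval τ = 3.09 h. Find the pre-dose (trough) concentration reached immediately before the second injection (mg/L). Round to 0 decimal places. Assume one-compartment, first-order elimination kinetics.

103 mg/L

C₀ per dose = Dose / Vd = 2380 / 10.6 = 224.5 mg/L
Fraction remaining after one interval: r = e^(−kτ) = e^(−0.2530 × 3.09) = 0.4576
Before dose 2, 1 dose has been given (aged 1τ).
C_trough = C₀ × r = 224.5 × 0.4576 = 102.7 mg/L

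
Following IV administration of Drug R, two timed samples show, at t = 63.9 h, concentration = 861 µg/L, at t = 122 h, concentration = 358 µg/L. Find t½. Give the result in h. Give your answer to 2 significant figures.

46 h

k = ln(C₁/C₂) / (t₂ − t₁) = ln(861/358) / (122 − 63.9)
  = 0.8776 / 58.10 = 0.01510 h⁻¹
t½ = ln2 / k = 0.693147 / 0.01510 = 45.90 h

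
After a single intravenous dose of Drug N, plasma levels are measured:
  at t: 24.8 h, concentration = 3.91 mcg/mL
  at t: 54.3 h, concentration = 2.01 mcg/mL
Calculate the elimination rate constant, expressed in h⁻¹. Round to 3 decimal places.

0.023 h⁻¹

k = ln(C₁/C₂) / (t₂ − t₁) = ln(3.91/2.01) / (54.3 − 24.8)
  = 0.6654 / 29.50 = 0.02256 h⁻¹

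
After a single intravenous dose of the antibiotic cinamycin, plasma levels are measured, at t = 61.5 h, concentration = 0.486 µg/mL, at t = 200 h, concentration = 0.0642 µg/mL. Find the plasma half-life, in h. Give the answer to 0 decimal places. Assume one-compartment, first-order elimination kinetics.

47 h

k = ln(C₁/C₂) / (t₂ − t₁) = ln(0.486/0.0642) / (200 − 61.5)
  = 2.024 / 138.5 = 0.01461 h⁻¹
t½ = ln2 / k = 0.693147 / 0.01461 = 47.44 h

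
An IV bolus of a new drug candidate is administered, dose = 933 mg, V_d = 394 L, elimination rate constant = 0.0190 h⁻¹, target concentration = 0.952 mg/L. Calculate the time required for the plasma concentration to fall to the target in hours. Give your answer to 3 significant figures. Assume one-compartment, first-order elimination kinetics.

C₀ = Dose / Vd = 933.0 / 394 = 2.368 mg/L
t = ln(C₀ / C) / k = ln(2.368 / 0.952) / 0.01900
  = ln(2.487) / 0.01900 = 0.9111 / 0.01900 = 47.95 h

48.0 h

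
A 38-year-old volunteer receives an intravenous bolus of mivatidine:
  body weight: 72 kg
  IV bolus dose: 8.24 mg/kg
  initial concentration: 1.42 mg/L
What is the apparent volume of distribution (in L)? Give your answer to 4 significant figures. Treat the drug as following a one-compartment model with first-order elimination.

Dose = 8.24 × 72 = 593.3 mg
Vd = Dose / C₀ = 593.3 / 1.42 = 417.8 L

417.8 L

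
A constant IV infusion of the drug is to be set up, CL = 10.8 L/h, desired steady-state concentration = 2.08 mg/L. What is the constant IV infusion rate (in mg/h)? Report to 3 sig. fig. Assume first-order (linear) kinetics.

22.5 mg/h

At steady state, infusion rate R₀ = Css × CL = 2.08 × 10.80 = 22.46 mg/h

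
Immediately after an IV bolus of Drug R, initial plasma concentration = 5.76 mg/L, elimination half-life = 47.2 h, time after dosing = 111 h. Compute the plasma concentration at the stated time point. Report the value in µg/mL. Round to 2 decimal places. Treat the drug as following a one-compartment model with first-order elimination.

k = ln2 / t½ = 0.693147 / 47.2 = 0.01469 h⁻¹
C = C₀ · e^(−k·t) = 5.760 × e^(−0.01469 × 111)
  = 5.760 × 0.1958 = 1.128 mg/L
(1.128 mg/L = 1.128 µg/mL)

1.13 µg/mL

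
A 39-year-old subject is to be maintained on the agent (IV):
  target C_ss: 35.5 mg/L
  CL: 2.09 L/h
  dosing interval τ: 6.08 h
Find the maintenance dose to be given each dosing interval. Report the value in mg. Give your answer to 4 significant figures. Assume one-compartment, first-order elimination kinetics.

At steady state, Dose/τ = Css × CL.
Dose = Css × CL × τ = 35.5 × 2.090 × 6.08 = 451.1 mg

451.1 mg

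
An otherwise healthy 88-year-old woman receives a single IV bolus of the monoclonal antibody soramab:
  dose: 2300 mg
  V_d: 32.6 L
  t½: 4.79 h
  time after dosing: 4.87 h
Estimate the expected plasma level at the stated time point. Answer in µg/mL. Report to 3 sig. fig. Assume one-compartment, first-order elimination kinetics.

C₀ = Dose / Vd = 2300 / 32.6 = 70.55 mg/L
k = ln2 / t½ = 0.693147 / 4.79 = 0.1447 h⁻¹
C = C₀ · e^(−k·t) = 70.55 × e^(−0.1447 × 4.87)
  = 70.55 × 0.4943 = 34.87 mg/L
(34.87 mg/L = 34.87 µg/mL)

34.9 µg/mL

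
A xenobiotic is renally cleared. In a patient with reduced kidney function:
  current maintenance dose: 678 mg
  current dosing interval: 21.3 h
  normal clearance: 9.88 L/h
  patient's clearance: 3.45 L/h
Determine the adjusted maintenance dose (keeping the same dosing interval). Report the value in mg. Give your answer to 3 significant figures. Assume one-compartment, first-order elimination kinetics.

To keep the same average steady-state level, dosing rate must scale with clearance.
CL ratio = 3.45 / 9.88 = 0.3492
New dose (same interval) = 678 × 0.3492 = 236.8 mg

237 mg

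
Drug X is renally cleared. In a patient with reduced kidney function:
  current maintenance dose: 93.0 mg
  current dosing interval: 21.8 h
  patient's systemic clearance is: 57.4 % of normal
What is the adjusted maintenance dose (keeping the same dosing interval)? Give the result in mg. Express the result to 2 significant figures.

53 mg

To keep the same average steady-state level, dosing rate must scale with clearance.
CL ratio = 57.4 / 100 = 0.5740
New dose (same interval) = 93.0 × 0.5740 = 53.38 mg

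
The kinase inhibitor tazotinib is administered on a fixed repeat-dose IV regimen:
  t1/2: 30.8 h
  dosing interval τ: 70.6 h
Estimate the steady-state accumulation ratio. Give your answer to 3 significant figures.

1.26

k = ln2 / t½ = 0.693147 / 30.8 = 0.02250 h⁻¹
e^(−kτ) = e^(−0.02250 × 70.6) = 0.2042
Accumulation ratio R = 1 / (1 − e^(−kτ)) = 1 / (1 − 0.2042) = 1.257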